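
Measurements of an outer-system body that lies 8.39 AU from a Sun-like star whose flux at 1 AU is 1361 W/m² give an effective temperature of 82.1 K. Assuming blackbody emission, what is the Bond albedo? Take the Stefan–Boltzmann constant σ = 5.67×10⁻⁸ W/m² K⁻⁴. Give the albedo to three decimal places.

0.467

Irradiance scales as 1/d², so S = 1361 W/m² × (1/8.39)² = 19.33 W/m².
Rearranging the radiative balance, α = 1 − 4σT⁴/S.
σT⁴ = 2.576 W/m², so 4σT⁴ = 10.30 W/m².
Hence α = 1 − 10.30/19.33 = 0.4671.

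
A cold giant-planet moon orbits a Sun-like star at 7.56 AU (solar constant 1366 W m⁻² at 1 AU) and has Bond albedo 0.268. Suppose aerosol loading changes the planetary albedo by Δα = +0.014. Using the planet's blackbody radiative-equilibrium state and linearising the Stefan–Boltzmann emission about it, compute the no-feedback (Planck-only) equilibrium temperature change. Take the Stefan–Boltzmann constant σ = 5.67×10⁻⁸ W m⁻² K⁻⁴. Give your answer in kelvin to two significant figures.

-0.45 K

By the inverse-square law, S = 1366/7.56² = 23.90 W m⁻².
The baseline emission temperature is T_e = 93.72 K.
The change in absorbed flux is Δ[S(1−α)/4] = −SΔα/4 = -0.08365 W m⁻².
Linearising σT⁴ gives d(σT⁴)/dT = 4σT_e³ = 0.1867 W m⁻² per K.
ΔT₀ = ΔF/λ_P = -0.08365/0.1867 = -0.448 K.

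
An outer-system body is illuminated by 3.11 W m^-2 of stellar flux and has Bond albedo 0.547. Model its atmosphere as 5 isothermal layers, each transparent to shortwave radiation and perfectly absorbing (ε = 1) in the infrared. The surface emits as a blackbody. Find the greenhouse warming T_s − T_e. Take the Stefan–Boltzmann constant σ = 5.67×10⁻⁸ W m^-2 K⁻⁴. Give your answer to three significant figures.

Top-of-atmosphere balance: σT_e⁴ = S(1−α)/4 = 0.3522 W m^-2 → T_e = 49.92 K.
Surface: T_s = (6)^¼·T_e = 78.13 K.
So the greenhouse effect raises the surface by 78.13 − 49.92 = 28.21 K.

28.2 K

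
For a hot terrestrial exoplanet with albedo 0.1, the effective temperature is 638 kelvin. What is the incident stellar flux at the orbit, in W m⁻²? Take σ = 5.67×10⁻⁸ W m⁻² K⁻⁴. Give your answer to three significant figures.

Invert the energy balance for S: S = 4σT⁴/(1−α).
σT⁴ = 5.67×10⁻⁸·(638)⁴ = 9394 W m⁻².
S = 4·9394/0.9 = 41750 W m⁻².

41800 W m⁻²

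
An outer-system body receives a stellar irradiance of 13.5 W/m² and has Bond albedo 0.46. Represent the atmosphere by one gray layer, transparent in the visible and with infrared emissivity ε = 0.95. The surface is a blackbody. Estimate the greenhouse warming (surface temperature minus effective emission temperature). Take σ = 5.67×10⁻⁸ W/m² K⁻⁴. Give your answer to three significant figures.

At the top of the atmosphere, σT_e⁴ = S(1−α)/4 = 1.823 W/m², giving T_e = 75.30 K.
Surface balance with a leaky layer gives σT_s⁴ = σT_e⁴·2/(2−ε), so T_s = T_e·[2/(2−0.95)]^(1/4) = 88.46 K.
Greenhouse warming: T_s − T_e = 13.16 K.

13.2 kelvin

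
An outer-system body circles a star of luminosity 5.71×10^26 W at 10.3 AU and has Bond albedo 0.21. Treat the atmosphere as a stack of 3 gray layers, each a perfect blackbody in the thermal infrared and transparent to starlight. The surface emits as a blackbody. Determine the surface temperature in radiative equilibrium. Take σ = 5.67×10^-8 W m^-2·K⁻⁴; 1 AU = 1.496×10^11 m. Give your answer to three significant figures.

128 kelvin

Orbital distance: d = 10.3 AU = 1.541×10^12 m.
S = L/(4πd²) = 19.14 W m^-2.
The effective emission temperature is T_e = [S(1−α)/(4σ)]^¼ = 90.36 K.
For an N-layer opaque stack, T_s⁴ = (N+1)T_e⁴, hence T_s = (4)^(1/4)×90.36 K = 127.8 K.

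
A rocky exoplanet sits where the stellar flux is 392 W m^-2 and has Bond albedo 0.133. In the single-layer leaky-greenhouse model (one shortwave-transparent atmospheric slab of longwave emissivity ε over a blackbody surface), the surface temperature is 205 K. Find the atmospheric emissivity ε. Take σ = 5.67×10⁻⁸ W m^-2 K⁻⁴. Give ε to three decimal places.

0.303

Effective temperature: T_e = [S(1−α)/(4σ)]^(1/4) = 196.8 K.
Since (2−ε)/2 = (T_e/T_s)⁴ = 0.8485, ε = 0.3030.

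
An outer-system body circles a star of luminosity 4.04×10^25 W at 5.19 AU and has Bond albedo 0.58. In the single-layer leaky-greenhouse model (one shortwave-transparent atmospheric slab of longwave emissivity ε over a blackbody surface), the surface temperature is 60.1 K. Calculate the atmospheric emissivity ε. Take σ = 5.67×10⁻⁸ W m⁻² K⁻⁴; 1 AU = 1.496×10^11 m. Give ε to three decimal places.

0.486

Orbital distance: d = 5.19 AU = 7.764×10^11 m.
Flux at the orbit: S = L/(4πd²) = 4.04×10^25/(4π·(7.76×10^11)²) = 5.333 W m⁻².
First, T_e = [5.333·(1−0.58)/(4σ)]^(1/4) = 56.06 K.
Inverting T_s⁴ = 2T_e⁴/(2−ε): (T_e/T_s)⁴ = 0.7570, so ε = 2(1 − 0.7570) = 0.4860.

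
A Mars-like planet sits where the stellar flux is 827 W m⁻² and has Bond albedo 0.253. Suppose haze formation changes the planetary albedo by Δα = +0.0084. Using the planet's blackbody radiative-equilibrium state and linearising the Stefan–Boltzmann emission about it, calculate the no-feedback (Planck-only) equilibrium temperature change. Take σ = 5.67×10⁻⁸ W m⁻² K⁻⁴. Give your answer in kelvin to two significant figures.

Reference equilibrium: T_e = [S(1−α)/(4σ)]^(1/4) = 228.5 K.
TOA radiative forcing: ΔF = −S·Δα/4 = −827.0·(+0.0084)/4 = -1.737 W m⁻².
Planck response: λ_P = 4σT_e³ = 4·5.67×10⁻⁸·(228.5)³ = 2.704 W m⁻²/K.
Hence the no-feedback warming is ΔF/(4σT_e³) = -0.642 K.

-0.64 K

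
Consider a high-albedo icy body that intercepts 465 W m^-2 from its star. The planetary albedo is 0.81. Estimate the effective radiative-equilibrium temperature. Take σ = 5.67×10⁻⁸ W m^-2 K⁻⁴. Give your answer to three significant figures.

140 kelvin

Absorbed flux (global mean): S(1−α)/4 = 465.0·0.19/4 = 22.09 W m^-2.
Balancing against σT⁴: T = (22.09/5.67×10⁻⁸)^(1/4) = 140.5 K.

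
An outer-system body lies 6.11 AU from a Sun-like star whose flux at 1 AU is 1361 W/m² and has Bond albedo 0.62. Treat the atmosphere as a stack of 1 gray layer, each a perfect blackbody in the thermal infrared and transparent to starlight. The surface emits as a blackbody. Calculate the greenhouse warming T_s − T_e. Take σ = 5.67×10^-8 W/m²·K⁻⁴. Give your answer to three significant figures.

16.7 K

Flux at the orbit: S = 1361/(6.11)² = 36.46 W/m².
Top-of-atmosphere balance: σT_e⁴ = S(1−α)/4 = 3.463 W/m² → T_e = 88.41 K.
Surface: T_s = (2)^¼·T_e = 105.1 K.
Warming: T_s − T_e = 16.73 K.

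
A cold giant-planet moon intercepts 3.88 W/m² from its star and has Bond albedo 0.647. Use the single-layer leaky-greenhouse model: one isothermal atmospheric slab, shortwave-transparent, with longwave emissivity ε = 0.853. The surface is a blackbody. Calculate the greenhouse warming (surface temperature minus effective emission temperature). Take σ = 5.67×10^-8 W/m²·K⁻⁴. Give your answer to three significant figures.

7.39 kelvin

Effective emission temperature (TOA balance): σT_e⁴ = S(1−α)/4 = 0.3424 W/m² → T_e = 49.57 K.
The surface balance (absorbed SW + ε·downward IR = σT_s⁴) with T_a⁴ = T_s⁴/2 reduces to T_s = T_e·[2/(2−ε)]^¼ = 56.96 K.
The atmosphere warms the surface by 7.392 K.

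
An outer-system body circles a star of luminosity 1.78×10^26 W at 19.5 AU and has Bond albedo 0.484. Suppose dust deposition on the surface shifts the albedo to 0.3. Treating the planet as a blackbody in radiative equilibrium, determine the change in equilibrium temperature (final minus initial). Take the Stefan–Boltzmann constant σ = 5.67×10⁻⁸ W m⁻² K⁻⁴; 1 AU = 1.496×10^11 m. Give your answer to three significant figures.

Orbital distance: d = 19.5 AU = 2.917×10^12 m.
Flux at the orbit: S = L/(4πd²) = 1.78×10^26/(4π·(2.92×10^12)²) = 1.664 W m⁻².
With α = 0.484, T₁ = 44.11 K.
With α = 0.3, T₂ = 47.61 K.
Change: 47.61 − 44.11 = 3.495 K.

3.49 kelvin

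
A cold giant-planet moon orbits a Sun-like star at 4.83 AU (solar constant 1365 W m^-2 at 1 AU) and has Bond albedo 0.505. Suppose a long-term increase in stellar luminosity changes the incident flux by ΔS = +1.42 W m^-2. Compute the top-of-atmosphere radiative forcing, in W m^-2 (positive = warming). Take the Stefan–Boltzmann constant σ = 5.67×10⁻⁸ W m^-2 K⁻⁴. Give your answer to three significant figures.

Flux at the orbit: S = 1365/(4.83)² = 58.51 W m^-2.
Only a fraction (1−α) is absorbed and it's spread over 4πR², so ΔF = (1−α)ΔS/4 = 0.1757 W m^-2.

0.176 W m^-2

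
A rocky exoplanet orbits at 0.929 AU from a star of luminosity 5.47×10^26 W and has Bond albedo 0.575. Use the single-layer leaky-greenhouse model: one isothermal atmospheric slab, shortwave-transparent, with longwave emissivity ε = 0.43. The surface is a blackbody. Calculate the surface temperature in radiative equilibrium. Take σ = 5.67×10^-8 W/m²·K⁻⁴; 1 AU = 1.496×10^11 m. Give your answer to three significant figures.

Orbital distance: d = 0.929 AU = 1.390×10^11 m.
Spreading L over a sphere of radius d: S = 5.47×10^26/(4π·1.39×10^11²) = 2254 W/m².
Effective emission temperature (TOA balance): σT_e⁴ = S(1−α)/4 = 239.4 W/m² → T_e = 254.9 K.
Surface balance with a leaky layer gives σT_s⁴ = σT_e⁴·2/(2−ε), so T_s = T_e·[2/(2−0.43)]^(1/4) = 270.8 K.

271 kelvin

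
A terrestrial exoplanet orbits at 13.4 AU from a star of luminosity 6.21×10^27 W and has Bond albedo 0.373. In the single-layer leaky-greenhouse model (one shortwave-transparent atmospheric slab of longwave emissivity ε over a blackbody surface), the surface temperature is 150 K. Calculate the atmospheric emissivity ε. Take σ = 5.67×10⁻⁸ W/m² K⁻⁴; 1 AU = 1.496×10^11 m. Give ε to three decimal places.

0.657

d = 13.4 × 1.496×10^11 m = 2.005×10^12 m.
S = L/(4πd²) = 123.0 W/m².
Effective temperature: T_e = [S(1−α)/(4σ)]^(1/4) = 135.8 K.
Inverting T_s⁴ = 2T_e⁴/(2−ε): (T_e/T_s)⁴ = 0.6715, so ε = 2(1 − 0.6715) = 0.6569.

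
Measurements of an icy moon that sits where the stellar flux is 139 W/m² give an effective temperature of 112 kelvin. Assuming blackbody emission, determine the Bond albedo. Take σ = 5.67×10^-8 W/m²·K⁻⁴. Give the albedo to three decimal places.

0.743

From σT⁴ = S(1−α)/4 we invert for α: 1−α = 4σT⁴/S.
4σT⁴ = 4·5.67×10⁻⁸·(112)⁴ = 35.69 W/m².
Hence α = 1 − 35.69/139.0 = 0.7433.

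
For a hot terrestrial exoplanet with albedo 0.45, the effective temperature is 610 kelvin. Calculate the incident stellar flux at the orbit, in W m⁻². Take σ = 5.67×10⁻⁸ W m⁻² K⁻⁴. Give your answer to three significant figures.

57100 W m⁻²

From S(1−α)/4 = σT⁴: S = 4σT⁴/(1−α).
σT⁴ = 5.67×10⁻⁸·(610)⁴ = 7851 W m⁻².
So S = 4×7851/(1−0.45) = 57100 W m⁻².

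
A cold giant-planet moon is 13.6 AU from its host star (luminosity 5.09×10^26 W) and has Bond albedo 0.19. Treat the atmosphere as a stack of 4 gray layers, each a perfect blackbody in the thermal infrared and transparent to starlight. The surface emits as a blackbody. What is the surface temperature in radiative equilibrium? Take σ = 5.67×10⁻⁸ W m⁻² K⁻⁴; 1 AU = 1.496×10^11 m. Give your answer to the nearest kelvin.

115 kelvin

Orbital distance: d = 13.6 AU = 2.035×10^12 m.
Spreading L over a sphere of radius d: S = 5.09×10^26/(4π·2.03×10^12²) = 9.785 W m⁻².
OLR = S(1−α)/4 = 1.981 W m⁻²; the top layer radiates at T_e = 76.89 K.
Layer-by-layer balance gives σT_s⁴ = (N+1)σT_e⁴, so T_s = 5^¼·76.89 = 115.0 K.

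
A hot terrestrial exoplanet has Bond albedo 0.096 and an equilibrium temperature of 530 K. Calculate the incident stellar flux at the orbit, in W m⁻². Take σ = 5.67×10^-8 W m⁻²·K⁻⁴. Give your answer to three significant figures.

19800 W m⁻²

Invert the energy balance for S: S = 4σT⁴/(1−α).
The emitted flux is σT⁴ = 4474 W m⁻².
S = 4·4474/0.904 = 19800 W m⁻².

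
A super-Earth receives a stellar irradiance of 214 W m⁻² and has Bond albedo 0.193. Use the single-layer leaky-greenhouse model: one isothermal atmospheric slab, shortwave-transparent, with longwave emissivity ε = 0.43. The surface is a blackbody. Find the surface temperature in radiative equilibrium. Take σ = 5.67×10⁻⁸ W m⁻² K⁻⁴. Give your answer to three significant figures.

The planet radiates to space at T_e = [S(1−α)/(4σ)]^(1/4) = 166.1 K.
The surface balance (absorbed SW + ε·downward IR = σT_s⁴) with T_a⁴ = T_s⁴/2 reduces to T_s = T_e·[2/(2−ε)]^¼ = 176.5 K.

176 kelvin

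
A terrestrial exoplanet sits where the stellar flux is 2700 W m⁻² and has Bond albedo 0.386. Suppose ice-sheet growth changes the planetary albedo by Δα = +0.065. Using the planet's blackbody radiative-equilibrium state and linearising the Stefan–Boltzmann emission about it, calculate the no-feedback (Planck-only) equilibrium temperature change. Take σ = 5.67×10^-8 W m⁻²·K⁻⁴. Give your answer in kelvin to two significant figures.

Reference equilibrium: T_e = [S(1−α)/(4σ)]^(1/4) = 292.4 K.
TOA radiative forcing: ΔF = −S·Δα/4 = −2700·(+0.065)/4 = -43.88 W m⁻².
Planck response: λ_P = 4σT_e³ = 4·5.67×10⁻⁸·(292.4)³ = 5.670 W m⁻²/K.
ΔT₀ = ΔF/λ_P = -43.88/5.670 = -7.74 K.

-7.7 K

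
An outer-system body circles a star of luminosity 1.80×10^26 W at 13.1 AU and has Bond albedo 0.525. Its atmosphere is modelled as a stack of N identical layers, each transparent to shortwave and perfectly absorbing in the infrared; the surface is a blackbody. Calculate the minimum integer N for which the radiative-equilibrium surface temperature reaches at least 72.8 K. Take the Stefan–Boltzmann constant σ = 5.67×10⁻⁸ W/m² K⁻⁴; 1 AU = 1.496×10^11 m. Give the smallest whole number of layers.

3

d = 13.1 × 1.496×10^11 m = 1.960×10^12 m.
S = L/(4πd²) = 3.730 W/m².
The effective emission temperature is T_e = [S(1−α)/(4σ)]^¼ = 52.87 K.
T_s = (N+1)^(1/4)·T_e ≥ 72.8 K requires N+1 ≥ (T_s/T_e)⁴ = (72.8/52.87)⁴ = 3.596.
The minimum whole number is N = 3.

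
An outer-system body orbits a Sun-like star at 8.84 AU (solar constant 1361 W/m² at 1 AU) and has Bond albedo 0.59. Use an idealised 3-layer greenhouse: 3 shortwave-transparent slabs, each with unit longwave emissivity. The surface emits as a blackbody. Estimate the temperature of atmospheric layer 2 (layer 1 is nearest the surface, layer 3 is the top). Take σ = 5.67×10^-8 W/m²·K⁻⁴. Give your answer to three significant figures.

89.1 K

Flux at the orbit: S = 1361/(8.84)² = 17.42 W/m².
OLR = S(1−α)/4 = 1.785 W/m²; the top layer radiates at T_e = 74.91 K.
The net upward flux σT_e⁴ is constant between every pair of levels, so T_k⁴ = (N+1−k)T_e⁴.
With k = 2: T_2 = (3+1−2)^¼·74.91 K = 89.08 K.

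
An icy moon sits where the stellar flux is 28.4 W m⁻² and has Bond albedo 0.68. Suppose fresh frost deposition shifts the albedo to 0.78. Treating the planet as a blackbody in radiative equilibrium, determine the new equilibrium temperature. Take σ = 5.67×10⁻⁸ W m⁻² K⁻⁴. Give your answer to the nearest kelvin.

72 kelvin

T₂ = [S(1−α₂)/(4σ)]^(1/4) = [28.40·0.22/(4σ)]^(1/4) = 72.45 K.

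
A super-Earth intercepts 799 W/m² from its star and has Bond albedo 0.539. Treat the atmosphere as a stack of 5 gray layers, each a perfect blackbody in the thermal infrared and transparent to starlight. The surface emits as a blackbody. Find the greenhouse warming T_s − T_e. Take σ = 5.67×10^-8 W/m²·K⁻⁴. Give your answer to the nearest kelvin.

The effective emission temperature is T_e = [S(1−α)/(4σ)]^¼ = 200.7 K.
Surface: T_s = (6)^¼·T_e = 314.2 K.
Warming: T_s − T_e = 113.4 K.

113 K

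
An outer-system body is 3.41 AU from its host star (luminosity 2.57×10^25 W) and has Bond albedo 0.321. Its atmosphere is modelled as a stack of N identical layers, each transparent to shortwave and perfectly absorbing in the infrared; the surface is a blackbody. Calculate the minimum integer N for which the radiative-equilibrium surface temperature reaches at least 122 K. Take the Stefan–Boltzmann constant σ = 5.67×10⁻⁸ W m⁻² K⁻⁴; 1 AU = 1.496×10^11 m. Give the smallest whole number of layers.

9

d = 3.41 × 1.496×10^11 m = 5.101×10^11 m.
Spreading L over a sphere of radius d: S = 2.57×10^25/(4π·5.10×10^11²) = 7.859 W m⁻².
OLR = S(1−α)/4 = 1.334 W m⁻²; the top layer radiates at T_e = 69.65 K.
Since T_s⁴ = (N+1)T_e⁴, we need N ≥ (T_s/T_e)⁴ − 1 = 8.416.
So N ≥ 8.416; the smallest integer is N = 9.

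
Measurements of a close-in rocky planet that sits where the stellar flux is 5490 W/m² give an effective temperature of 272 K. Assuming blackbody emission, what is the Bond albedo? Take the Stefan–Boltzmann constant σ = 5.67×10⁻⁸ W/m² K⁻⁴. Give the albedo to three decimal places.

0.774

From σT⁴ = S(1−α)/4 we invert for α: 1−α = 4σT⁴/S.
4σT⁴ = 4·5.67×10⁻⁸·(272)⁴ = 1241 W/m².
1−α = 1241/5490 = 0.2261, so α = 0.7739.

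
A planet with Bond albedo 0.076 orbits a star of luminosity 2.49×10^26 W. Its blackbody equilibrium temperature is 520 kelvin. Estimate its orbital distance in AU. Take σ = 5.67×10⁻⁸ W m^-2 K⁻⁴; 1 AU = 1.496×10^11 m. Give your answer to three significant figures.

0.222 AU

Required flux: S = 4σT⁴/(1−α) = 17950 W m^-2.
Then d = [L/(4πS)]^(1/2) = 3.323×10^10 m, i.e. 0.2221 AU.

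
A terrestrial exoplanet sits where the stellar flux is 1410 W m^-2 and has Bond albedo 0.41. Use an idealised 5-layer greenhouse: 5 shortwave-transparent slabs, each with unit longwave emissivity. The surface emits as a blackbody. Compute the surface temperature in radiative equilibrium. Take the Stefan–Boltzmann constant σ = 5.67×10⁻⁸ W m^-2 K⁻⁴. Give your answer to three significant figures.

385 K

OLR = S(1−α)/4 = 208.0 W m^-2; the top layer radiates at T_e = 246.1 K.
Layer-by-layer balance gives σT_s⁴ = (N+1)σT_e⁴, so T_s = 6^¼·246.1 = 385.2 K.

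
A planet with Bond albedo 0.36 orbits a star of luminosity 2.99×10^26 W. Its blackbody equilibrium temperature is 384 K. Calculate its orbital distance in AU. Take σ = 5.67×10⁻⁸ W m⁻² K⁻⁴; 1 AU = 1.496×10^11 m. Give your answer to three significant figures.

Energy balance gives S = 4σT⁴/(1−α) = 7705 W m⁻².
S = L/(4πd²) → d = √(L/4πS) = √(2.99×10^26/(4π·7705)) = 5.557×10^10 m = 0.3715 AU.

0.371 AU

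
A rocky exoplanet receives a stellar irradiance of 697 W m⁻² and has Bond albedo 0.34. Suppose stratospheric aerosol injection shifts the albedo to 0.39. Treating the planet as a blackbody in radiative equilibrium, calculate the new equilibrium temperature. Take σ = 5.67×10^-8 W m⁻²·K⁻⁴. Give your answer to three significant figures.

T₂ = [S(1−α₂)/(4σ)]^(1/4) = [697.0·0.61/(4σ)]^(1/4) = 208.1 K.

208 kelvin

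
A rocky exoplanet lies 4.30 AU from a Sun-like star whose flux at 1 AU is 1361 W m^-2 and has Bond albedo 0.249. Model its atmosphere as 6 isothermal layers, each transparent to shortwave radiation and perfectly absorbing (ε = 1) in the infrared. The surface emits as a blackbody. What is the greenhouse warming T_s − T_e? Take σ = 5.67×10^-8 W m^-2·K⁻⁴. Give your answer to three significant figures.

78.3 K

By the inverse-square law, S = 1361/4.30² = 73.61 W m^-2.
Top-of-atmosphere balance: σT_e⁴ = S(1−α)/4 = 13.82 W m^-2 → T_e = 124.9 K.
T_s = (N+1)^(1/4)·T_e = 203.2 K.
Warming: T_s − T_e = 78.29 K.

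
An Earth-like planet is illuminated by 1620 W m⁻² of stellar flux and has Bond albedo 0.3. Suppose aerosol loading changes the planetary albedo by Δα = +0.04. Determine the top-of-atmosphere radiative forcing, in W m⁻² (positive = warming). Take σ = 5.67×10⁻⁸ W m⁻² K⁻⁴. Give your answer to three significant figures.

ΔF = −(S/4)Δα = −(1620/4)×(+0.04) = -16.20 W m⁻².

-16.2 W m⁻²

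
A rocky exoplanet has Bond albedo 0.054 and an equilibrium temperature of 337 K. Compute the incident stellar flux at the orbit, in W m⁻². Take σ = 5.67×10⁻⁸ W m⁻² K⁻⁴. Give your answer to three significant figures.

Invert the energy balance for S: S = 4σT⁴/(1−α).
The emitted flux is σT⁴ = 731.3 W m⁻².
So S = 4×731.3/(1−0.054) = 3092 W m⁻².

3090 W m⁻²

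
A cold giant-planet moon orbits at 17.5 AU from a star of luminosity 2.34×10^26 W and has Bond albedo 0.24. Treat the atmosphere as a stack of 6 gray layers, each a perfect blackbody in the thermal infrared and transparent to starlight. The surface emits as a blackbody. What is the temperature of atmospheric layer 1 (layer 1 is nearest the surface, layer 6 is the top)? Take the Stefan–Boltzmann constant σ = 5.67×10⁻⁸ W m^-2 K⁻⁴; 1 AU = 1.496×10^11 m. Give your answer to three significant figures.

86.0 K

d = 17.5 × 1.496×10^11 m = 2.618×10^12 m.
Spreading L over a sphere of radius d: S = 2.34×10^26/(4π·2.62×10^12²) = 2.717 W m^-2.
Top-of-atmosphere balance: σT_e⁴ = S(1−α)/4 = 0.5162 W m^-2 → T_e = 54.93 K.
In the N-layer model, layer k (counted from the surface) has T_k = (N+1−k)^(1/4)·T_e.
T_1 = (6)^(1/4)·54.93 = 85.97 K.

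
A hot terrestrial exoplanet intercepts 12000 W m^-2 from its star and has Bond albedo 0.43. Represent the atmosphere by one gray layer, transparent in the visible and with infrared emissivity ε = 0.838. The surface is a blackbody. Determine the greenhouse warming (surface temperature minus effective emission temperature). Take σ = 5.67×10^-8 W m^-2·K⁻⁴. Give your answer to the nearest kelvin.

Effective emission temperature (TOA balance): σT_e⁴ = S(1−α)/4 = 1710 W m^-2 → T_e = 416.7 K.
The surface balance (absorbed SW + ε·downward IR = σT_s⁴) with T_a⁴ = T_s⁴/2 reduces to T_s = T_e·[2/(2−ε)]^¼ = 477.3 K.
T_s − T_e = 477.3 − 416.7 = 60.59 K.

61 K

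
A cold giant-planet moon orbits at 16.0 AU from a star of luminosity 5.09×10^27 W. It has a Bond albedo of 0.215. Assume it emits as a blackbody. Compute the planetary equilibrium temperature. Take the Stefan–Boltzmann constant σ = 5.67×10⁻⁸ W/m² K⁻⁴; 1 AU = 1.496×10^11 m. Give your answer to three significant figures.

125 kelvin

Orbital distance: d = 16.0 AU = 2.394×10^12 m.
Flux at the orbit: S = L/(4πd²) = 5.09×10^27/(4π·(2.39×10^12)²) = 70.70 W/m².
Averaging over the sphere, the absorbed flux is S(1−α)/4 = 13.87 W/m².
Balancing against σT⁴: T = (13.87/5.67×10⁻⁸)^(1/4) = 125.1 K.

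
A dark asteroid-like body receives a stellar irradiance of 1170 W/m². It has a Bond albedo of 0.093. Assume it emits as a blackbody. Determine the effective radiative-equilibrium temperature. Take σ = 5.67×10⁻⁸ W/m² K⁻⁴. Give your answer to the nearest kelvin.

Averaging over the sphere, the absorbed flux is S(1−α)/4 = 265.3 W/m².
Balancing against σT⁴: T = (265.3/5.67×10⁻⁸)^(1/4) = 261.5 K.

262 K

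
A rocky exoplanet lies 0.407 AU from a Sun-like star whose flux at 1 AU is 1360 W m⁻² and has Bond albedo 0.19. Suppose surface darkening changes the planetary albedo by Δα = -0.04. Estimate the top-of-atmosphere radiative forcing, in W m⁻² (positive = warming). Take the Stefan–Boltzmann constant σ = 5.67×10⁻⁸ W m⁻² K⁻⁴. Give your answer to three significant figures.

82.1 W m⁻²

By the inverse-square law, S = 1360/0.407² = 8210 W m⁻².
TOA radiative forcing: ΔF = −S·Δα/4 = −8210·(-0.04)/4 = 82.10 W m⁻².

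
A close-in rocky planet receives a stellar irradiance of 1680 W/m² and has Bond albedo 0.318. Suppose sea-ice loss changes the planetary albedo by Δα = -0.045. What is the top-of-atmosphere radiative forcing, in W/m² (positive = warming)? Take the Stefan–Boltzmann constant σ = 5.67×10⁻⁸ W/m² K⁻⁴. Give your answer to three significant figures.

18.9 W/m²

TOA radiative forcing: ΔF = −S·Δα/4 = −1680·(-0.045)/4 = 18.90 W/m².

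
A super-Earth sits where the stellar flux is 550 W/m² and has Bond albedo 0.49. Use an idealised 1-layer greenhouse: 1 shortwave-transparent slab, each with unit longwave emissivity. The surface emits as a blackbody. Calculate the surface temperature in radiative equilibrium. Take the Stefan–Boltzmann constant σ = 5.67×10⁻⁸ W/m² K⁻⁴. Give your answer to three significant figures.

223 K

OLR = S(1−α)/4 = 70.12 W/m²; the top layer radiates at T_e = 187.5 K.
For an N-layer opaque stack, T_s⁴ = (N+1)T_e⁴, hence T_s = (2)^(1/4)×187.5 K = 223.0 K.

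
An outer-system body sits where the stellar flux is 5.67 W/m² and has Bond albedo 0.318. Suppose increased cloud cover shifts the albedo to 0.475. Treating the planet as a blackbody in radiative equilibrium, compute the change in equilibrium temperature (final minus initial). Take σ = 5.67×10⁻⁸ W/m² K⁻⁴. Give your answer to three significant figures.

Before: T₁ = [5.670·0.682/(4σ)]^(1/4) = 64.26 K.
After:  T₂ = [5.670·0.525/(4σ)]^(1/4) = 60.19 K.
Change: 60.19 − 64.26 = -4.069 K.

-4.07 kelvin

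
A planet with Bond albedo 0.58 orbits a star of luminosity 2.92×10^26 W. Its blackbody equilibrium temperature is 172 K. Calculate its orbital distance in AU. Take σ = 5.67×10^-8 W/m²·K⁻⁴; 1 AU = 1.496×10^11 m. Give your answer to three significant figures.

1.48 AU

The flux needed for this T is 4σT⁴/(1−0.58) = 472.6 W/m².
S = L/(4πd²) → d = √(L/4πS) = √(2.92×10^26/(4π·472.6)) = 2.217×10^11 m = 1.482 AU.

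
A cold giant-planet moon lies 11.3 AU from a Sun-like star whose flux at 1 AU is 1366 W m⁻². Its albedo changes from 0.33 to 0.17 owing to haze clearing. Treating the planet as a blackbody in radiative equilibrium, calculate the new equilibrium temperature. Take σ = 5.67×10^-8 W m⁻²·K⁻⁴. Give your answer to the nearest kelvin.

By the inverse-square law, S = 1366/11.3² = 10.70 W m⁻².
New equilibrium: T₂ = [(1−0.17)·10.70/(4σ)]^(1/4) = 79.10 K.

79 K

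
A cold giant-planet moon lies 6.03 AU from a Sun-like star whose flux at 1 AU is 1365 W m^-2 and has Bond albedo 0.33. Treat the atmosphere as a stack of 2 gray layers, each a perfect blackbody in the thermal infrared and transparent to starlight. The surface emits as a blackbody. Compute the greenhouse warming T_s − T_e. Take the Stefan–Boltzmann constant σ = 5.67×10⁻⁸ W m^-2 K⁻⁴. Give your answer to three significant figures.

Irradiance scales as 1/d², so S = 1365 W m^-2 × (1/6.03)² = 37.54 W m^-2.
The effective emission temperature is T_e = [S(1−α)/(4σ)]^¼ = 102.6 K.
Surface: T_s = (3)^¼·T_e = 135.1 K.
Warming: T_s − T_e = 32.44 K.

32.4 kelvin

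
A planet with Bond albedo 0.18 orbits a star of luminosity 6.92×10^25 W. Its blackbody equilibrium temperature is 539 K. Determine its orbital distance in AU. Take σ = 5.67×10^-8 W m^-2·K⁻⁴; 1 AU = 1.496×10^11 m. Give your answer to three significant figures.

0.103 AU

Required flux: S = 4σT⁴/(1−α) = 23340 W m^-2.
S = L/(4πd²) → d = √(L/4πS) = √(6.92×10^25/(4π·23340)) = 1.536×10^10 m = 0.1027 AU.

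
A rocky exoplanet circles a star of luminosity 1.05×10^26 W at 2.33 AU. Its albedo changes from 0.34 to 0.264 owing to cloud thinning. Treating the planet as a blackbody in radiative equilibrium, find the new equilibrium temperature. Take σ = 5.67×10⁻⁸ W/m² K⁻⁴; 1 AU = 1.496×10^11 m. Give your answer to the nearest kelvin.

Orbital distance: d = 2.33 AU = 3.486×10^11 m.
S = L/(4πd²) = 68.77 W/m².
With the new albedo, S(1−α₂)/4 = 12.65 W/m², so T₂ = 122.2 K.

122 K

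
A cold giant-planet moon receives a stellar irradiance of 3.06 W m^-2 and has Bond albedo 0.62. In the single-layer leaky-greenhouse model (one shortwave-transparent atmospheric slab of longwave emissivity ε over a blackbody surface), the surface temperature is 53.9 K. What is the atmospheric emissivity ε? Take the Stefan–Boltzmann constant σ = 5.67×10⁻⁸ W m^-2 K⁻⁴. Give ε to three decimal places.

0.785

TOA balance gives T_e = 47.58 K.
Since (2−ε)/2 = (T_e/T_s)⁴ = 0.6074, ε = 0.7851.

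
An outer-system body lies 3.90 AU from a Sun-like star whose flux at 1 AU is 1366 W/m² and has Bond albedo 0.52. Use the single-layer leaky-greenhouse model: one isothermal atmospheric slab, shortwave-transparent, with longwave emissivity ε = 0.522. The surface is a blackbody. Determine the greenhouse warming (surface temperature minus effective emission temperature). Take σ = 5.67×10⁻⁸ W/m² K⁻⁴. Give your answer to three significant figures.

9.22 kelvin

By the inverse-square law, S = 1366/3.90² = 89.81 W/m².
At the top of the atmosphere, σT_e⁴ = S(1−α)/4 = 10.78 W/m², giving T_e = 117.4 K.
The surface balance (absorbed SW + ε·downward IR = σT_s⁴) with T_a⁴ = T_s⁴/2 reduces to T_s = T_e·[2/(2−ε)]^¼ = 126.6 K.
Greenhouse warming: T_s − T_e = 9.223 K.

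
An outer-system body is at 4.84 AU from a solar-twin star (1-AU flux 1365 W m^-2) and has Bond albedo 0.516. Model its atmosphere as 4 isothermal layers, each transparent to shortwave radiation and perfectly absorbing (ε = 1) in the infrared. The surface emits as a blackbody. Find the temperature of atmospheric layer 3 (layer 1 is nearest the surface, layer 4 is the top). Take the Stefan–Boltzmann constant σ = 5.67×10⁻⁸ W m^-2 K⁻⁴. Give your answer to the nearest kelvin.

By the inverse-square law, S = 1365/4.84² = 58.27 W m^-2.
Top-of-atmosphere balance: σT_e⁴ = S(1−α)/4 = 7.051 W m^-2 → T_e = 105.6 K.
Each opaque layer satisfies 2T_j⁴ = T_{j−1}⁴ + T_{j+1}⁴, giving T_k⁴ = (N+1−k)T_e⁴.
T_3 = (2)^(1/4)·105.6 = 125.6 K.

126 K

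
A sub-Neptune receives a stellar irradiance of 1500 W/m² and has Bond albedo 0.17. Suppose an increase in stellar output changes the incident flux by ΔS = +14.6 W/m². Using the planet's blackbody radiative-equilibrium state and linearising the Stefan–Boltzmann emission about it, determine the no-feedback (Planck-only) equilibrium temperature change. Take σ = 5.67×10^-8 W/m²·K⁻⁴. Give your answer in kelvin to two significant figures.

0.66 kelvin

Unperturbed T_e = [1500·(1−0.17)/(4σ)]^¼ = 272.2 K.
ΔF = Δ[S(1−α)]/4 = (1−0.17)·+14.6/4 = 3.029 W/m².
Linearising σT⁴ gives d(σT⁴)/dT = 4σT_e³ = 4.574 W/m² per K.
So ΔT₀ = 3.029/4.574 = 0.662 K.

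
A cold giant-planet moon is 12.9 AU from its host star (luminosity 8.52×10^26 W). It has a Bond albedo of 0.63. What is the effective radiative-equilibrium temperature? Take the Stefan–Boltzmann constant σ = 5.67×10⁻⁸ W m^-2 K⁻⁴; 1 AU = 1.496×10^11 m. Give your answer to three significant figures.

d = 12.9 × 1.496×10^11 m = 1.930×10^12 m.
Spreading L over a sphere of radius d: S = 8.52×10^26/(4π·1.93×10^12²) = 18.20 W m^-2.
The planet absorbs (1−α)S over its disc πR² and re-emits over 4πR², so the mean absorbed flux is (1−0.63)·18.20/4 = 1.684 W m^-2.
In equilibrium σT⁴ equals this, so T = 73.82 K.

73.8 K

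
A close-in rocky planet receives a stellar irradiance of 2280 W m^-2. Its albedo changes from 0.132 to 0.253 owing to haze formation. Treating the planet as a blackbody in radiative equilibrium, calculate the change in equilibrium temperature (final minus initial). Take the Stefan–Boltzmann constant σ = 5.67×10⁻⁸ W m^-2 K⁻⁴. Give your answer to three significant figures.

Before: T₁ = [2280·0.868/(4σ)]^(1/4) = 305.6 K.
With α = 0.253, T₂ = 294.4 K.
ΔT = T₂ − T₁ = -11.26 K.

-11.3 K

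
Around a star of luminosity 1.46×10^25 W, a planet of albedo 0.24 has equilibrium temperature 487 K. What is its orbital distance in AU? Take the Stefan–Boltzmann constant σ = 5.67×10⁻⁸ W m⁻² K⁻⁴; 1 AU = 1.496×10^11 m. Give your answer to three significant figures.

Required flux: S = 4σT⁴/(1−α) = 16790 W m⁻².
Then d = [L/(4πS)]^(1/2) = 8.320×10^9 m, i.e. 0.05561 AU.

0.0556 AU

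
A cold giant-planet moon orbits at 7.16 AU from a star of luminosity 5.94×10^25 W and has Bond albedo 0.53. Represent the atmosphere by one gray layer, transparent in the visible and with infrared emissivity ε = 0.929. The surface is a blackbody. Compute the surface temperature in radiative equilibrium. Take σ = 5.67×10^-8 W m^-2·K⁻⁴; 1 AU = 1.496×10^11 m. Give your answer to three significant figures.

Orbital distance: d = 7.16 AU = 1.071×10^12 m.
Flux at the orbit: S = L/(4πd²) = 5.94×10^25/(4π·(1.07×10^12)²) = 4.120 W m^-2.
At the top of the atmosphere, σT_e⁴ = S(1−α)/4 = 0.4841 W m^-2, giving T_e = 54.05 K.
Surface balance with a leaky layer gives σT_s⁴ = σT_e⁴·2/(2−ε), so T_s = T_e·[2/(2−0.929)]^(1/4) = 63.19 K.

63.2 K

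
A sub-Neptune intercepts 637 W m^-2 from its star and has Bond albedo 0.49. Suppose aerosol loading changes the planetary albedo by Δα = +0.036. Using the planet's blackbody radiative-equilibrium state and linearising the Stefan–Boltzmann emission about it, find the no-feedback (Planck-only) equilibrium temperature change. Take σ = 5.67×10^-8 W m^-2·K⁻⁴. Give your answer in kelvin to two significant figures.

-3.4 kelvin

The baseline emission temperature is T_e = 194.5 K.
TOA radiative forcing: ΔF = −S·Δα/4 = −637.0·(+0.036)/4 = -5.733 W m^-2.
Planck response: λ_P = 4σT_e³ = 4·5.67×10⁻⁸·(194.5)³ = 1.670 W m^-2/K.
Hence the no-feedback warming is ΔF/(4σT_e³) = -3.43 K.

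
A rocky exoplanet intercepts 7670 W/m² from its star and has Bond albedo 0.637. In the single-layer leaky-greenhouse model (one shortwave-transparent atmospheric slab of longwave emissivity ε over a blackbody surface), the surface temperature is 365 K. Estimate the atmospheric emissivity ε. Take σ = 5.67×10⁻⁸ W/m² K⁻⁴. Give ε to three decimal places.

0.617

First, T_e = [7670·(1−0.637)/(4σ)]^(1/4) = 332.9 K.
Inverting T_s⁴ = 2T_e⁴/(2−ε): (T_e/T_s)⁴ = 0.6917, so ε = 2(1 − 0.6917) = 0.6167.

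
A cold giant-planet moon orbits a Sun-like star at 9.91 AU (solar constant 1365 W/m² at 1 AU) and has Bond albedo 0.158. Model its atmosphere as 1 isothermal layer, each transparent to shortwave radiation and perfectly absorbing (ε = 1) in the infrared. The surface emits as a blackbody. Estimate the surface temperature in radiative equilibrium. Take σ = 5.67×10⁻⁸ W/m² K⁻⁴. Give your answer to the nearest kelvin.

101 K

By the inverse-square law, S = 1365/9.91² = 13.90 W/m².
Top-of-atmosphere balance: σT_e⁴ = S(1−α)/4 = 2.926 W/m² → T_e = 84.75 K.
For an N-layer opaque stack, T_s⁴ = (N+1)T_e⁴, hence T_s = (2)^(1/4)×84.75 K = 100.8 K.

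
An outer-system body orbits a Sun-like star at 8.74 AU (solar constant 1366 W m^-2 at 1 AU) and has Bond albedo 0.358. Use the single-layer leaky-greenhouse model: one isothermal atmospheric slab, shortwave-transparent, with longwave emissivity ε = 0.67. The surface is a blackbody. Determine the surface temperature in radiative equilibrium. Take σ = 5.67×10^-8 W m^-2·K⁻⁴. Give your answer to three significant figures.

Irradiance scales as 1/d², so S = 1366 W m^-2 × (1/8.74)² = 17.88 W m^-2.
Effective emission temperature (TOA balance): σT_e⁴ = S(1−α)/4 = 2.870 W m^-2 → T_e = 84.35 K.
For a single slab of emissivity ε, T_s⁴ = 2T_e⁴/(2−ε); thus T_s = 84.35·(1.504)^(1/4) = 93.41 K.

93.4 K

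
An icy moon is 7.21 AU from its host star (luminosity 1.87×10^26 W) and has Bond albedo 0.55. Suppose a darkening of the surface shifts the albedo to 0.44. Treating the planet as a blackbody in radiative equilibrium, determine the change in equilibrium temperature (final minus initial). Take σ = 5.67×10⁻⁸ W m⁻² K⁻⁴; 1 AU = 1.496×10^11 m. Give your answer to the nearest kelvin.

4 K

d = 7.21 × 1.496×10^11 m = 1.079×10^12 m.
S = L/(4πd²) = 12.79 W m⁻².
Before: T₁ = [12.79·0.45/(4σ)]^(1/4) = 70.98 K.
With α = 0.44, T₂ = 74.97 K.
ΔT = T₂ − T₁ = 3.989 K.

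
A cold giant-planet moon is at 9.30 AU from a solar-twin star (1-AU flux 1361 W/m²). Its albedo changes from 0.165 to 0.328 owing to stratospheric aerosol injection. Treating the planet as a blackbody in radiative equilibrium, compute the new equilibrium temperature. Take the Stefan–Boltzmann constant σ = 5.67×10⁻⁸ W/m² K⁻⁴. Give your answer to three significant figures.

By the inverse-square law, S = 1361/9.30² = 15.74 W/m².
T₂ = [S(1−α₂)/(4σ)]^(1/4) = [15.74·0.672/(4σ)]^(1/4) = 82.63 K.

82.6 K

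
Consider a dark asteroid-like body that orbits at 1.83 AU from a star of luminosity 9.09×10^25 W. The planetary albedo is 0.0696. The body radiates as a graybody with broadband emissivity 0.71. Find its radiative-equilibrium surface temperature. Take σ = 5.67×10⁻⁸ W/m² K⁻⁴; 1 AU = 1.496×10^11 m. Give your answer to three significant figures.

154 K

Orbital distance: d = 1.83 AU = 2.738×10^11 m.
Flux at the orbit: S = L/(4πd²) = 9.09×10^25/(4π·(2.74×10^11)²) = 96.51 W/m².
The planet absorbs (1−α)S over its disc πR² and re-emits over 4πR², so the mean absorbed flux is (1−0.0696)·96.51/4 = 22.45 W/m².
Equating to εσT⁴ with ε = 0.71: T = (22.45/0.71σ)^(1/4) = 153.7 K.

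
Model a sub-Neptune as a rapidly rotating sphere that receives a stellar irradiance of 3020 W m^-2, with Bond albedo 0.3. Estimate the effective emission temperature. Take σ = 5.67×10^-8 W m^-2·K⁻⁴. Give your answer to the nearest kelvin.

Averaging over the sphere, the absorbed flux is S(1−α)/4 = 528.5 W m^-2.
In equilibrium σT⁴ equals this, so T = 310.7 K.

311 K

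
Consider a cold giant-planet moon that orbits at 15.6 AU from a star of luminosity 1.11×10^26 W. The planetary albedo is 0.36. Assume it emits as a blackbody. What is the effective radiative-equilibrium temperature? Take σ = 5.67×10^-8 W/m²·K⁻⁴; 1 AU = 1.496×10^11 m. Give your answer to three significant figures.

d = 15.6 × 1.496×10^11 m = 2.334×10^12 m.
Flux at the orbit: S = L/(4πd²) = 1.11×10^26/(4π·(2.33×10^12)²) = 1.622 W/m².
The planet absorbs (1−α)S over its disc πR² and re-emits over 4πR², so the mean absorbed flux is (1−0.36)·1.622/4 = 0.2595 W/m².
Set σT⁴ = 0.2595 → T = (0.2595/σ)^(1/4) = 46.25 K.

46.3 K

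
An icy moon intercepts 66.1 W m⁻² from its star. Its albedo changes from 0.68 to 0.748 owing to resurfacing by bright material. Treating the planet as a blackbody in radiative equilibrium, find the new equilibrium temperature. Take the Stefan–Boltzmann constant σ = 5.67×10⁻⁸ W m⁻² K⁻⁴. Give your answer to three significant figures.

T₂ = [S(1−α₂)/(4σ)]^(1/4) = [66.10·0.252/(4σ)]^(1/4) = 92.57 K.

92.6 kelvin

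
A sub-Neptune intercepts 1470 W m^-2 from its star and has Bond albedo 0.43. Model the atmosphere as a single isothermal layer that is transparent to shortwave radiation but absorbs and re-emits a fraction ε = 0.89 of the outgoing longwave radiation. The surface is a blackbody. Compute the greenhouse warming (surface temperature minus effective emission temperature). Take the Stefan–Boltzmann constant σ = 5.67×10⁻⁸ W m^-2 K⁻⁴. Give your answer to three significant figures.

39.1 K

At the top of the atmosphere, σT_e⁴ = S(1−α)/4 = 209.5 W m^-2, giving T_e = 246.5 K.
The surface balance (absorbed SW + ε·downward IR = σT_s⁴) with T_a⁴ = T_s⁴/2 reduces to T_s = T_e·[2/(2−ε)]^¼ = 285.6 K.
T_s − T_e = 285.6 − 246.5 = 39.10 K.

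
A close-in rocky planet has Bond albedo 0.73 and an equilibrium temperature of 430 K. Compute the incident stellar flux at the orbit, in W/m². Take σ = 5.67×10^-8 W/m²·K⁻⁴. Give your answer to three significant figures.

28700 W/m²

From S(1−α)/4 = σT⁴: S = 4σT⁴/(1−α).
The emitted flux is σT⁴ = 1938 W/m².
S = 4·1938/0.27 = 28720 W/m².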